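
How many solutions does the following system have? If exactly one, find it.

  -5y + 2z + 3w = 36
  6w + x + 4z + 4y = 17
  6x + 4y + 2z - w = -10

Row-reduce:
Swap R1 and R2.
R3 ← R3 − 6·R1.
R2 ← R2 / (-5).
R1 ← R1 − 4·R2.
R3 ← R3 + 20·R2.
R3 ← R3 / (-30).
R1 ← R1 − 28/5·R3.
R2 ← R2 + 2/5·R3.
Rank is 3 with 4 unknowns, leaving w free.

infinitely many solutions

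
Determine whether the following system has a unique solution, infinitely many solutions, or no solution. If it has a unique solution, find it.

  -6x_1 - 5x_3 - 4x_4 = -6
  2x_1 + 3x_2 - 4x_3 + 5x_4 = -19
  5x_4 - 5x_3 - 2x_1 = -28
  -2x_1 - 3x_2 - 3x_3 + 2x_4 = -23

x_1 = -1, x_2 = 3, x_3 = 4, x_4 = -2

Row-reduce the augmented matrix:
R1 ← R1 / (-6).
R2 ← R2 − 2·R1.
R3 ← R3 + 2·R1.
R4 ← R4 + 2·R1.
R2 ← R2 / (3).
R4 ← R4 + 3·R2.
R3 ← R3 / (-10/3).
R1 ← R1 − 5/6·R3.
R2 ← R2 + 17/9·R3.
R4 ← R4 + 7·R3.
R4 ← R4 / (-63/10).
R1 ← R1 − 9/4·R4.
R2 ← R2 + 71/30·R4.
R3 ← R3 + 19/10·R4.
Reading off the reduced rows gives x_1 = -1, x_2 = 3, x_3 = 4, x_4 = -2.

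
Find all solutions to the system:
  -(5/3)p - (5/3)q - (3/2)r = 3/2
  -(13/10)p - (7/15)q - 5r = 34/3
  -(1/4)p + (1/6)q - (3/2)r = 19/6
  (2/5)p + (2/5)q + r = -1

no solution

Row-reduce:
R1 ← R1 / (-5/3).
R2 ← R2 + 13/10·R1.
R3 ← R3 + 1/4·R1.
R4 ← R4 − 2/5·R1.
R2 ← R2 / (5/6).
R1 ← R1 − 1·R2.
R3 ← R3 − 5/12·R2.
R3 ← R3 / (16/25).
R1 ← R1 − 687/125·R3.
R2 ← R2 + 1149/250·R3.
R4 ← R4 − 16/25·R3.
Row 4 reduces to 0 = 3/2, a contradiction. The system is inconsistent.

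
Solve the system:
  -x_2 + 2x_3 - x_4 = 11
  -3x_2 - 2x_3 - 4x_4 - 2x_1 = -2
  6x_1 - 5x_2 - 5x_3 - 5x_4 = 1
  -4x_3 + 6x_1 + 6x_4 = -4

x_1 = 1, x_2 = -4, x_3 = 4, x_4 = 1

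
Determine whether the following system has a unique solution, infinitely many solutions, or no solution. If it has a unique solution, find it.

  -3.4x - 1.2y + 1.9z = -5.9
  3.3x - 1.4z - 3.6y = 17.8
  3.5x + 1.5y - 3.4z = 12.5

x = 0, y = -3, z = -5

Row-reduce the augmented matrix:
R1 ← R1 / (-17/5).
R2 ← R2 − 33/10·R1.
R3 ← R3 − 7/2·R1.
R2 ← R2 / (-81/17).
R1 ← R1 − 6/17·R2.
R3 ← R3 − 9/34·R2.
R3 ← R3 / (-511/360).
R1 ← R1 + 71/135·R3.
R2 ← R2 + 151/1620·R3.
Reading off the reduced rows gives x = 0, y = -3, z = -5.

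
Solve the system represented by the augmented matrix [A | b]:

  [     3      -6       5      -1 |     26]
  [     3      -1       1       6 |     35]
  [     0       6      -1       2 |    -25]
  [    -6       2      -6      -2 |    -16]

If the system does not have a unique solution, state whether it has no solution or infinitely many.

Row-reduce the augmented matrix:
R1 ← R1 / (3).
R2 ← R2 − 3·R1.
R4 ← R4 + 6·R1.
R2 ← R2 / (5).
R1 ← R1 + 2·R2.
R3 ← R3 − 6·R2.
R4 ← R4 + 10·R2.
R3 ← R3 / (19/5).
R1 ← R1 − 1/15·R3.
R2 ← R2 + 4/5·R3.
R4 ← R4 + 4·R3.
R4 ← R4 / (62/19).
R1 ← R1 − 49/19·R4.
R2 ← R2 − 1/19·R4.
R3 ← R3 + 32/19·R4.
Reading off the reduced rows gives x_1 = 0, x_2 = -6, x_3 = -1, x_4 = 5.

x_1 = 0, x_2 = -6, x_3 = -1, x_4 = 5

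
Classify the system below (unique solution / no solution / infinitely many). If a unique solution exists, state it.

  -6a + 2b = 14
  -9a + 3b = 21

infinitely many solutions

Row-reduce:
R1 ← R1 / (-6).
R2 ← R2 + 9·R1.
Rank is 1 with 2 unknowns, leaving b free.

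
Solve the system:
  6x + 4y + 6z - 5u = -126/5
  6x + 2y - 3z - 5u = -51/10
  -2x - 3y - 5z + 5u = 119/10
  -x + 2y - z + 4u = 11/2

x = -3, y = 6/5, z = -5/2, u = -3/5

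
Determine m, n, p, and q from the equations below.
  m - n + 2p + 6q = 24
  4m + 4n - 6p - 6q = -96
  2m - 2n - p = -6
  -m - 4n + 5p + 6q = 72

m = -6, n = -6, p = 6, q = 2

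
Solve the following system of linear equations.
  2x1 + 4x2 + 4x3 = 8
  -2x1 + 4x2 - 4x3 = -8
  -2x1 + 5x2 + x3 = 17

x1 = -6, x2 = 0, x3 = 5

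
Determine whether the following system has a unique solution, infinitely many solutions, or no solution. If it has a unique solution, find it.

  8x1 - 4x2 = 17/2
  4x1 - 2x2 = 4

Row-reduce:
R1 ← R1 / (8).
R2 ← R2 − 4·R1.
Row 2 reduces to 0 = -1/4, a contradiction. The system is inconsistent.

no solution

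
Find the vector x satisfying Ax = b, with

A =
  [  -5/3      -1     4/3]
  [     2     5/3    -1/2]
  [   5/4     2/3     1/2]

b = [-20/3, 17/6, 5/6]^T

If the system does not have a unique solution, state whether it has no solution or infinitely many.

x_1 = 4, x_2 = -4, x_3 = -3

Row-reduce the augmented matrix:
R1 ← R1 / (-5/3).
R2 ← R2 − 2·R1.
R3 ← R3 − 5/4·R1.
R2 ← R2 / (7/15).
R1 ← R1 − 3/5·R2.
R3 ← R3 + 1/12·R2.
R3 ← R3 / (95/56).
R1 ← R1 + 31/14·R3.
R2 ← R2 − 33/14·R3.
Reading off the reduced rows gives x_1 = 4, x_2 = -4, x_3 = -3.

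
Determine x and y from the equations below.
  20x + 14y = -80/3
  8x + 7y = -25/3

Row-reduce the augmented matrix:
R1 ← R1 / (20).
R2 ← R2 − 8·R1.
R2 ← R2 / (7/5).
R1 ← R1 − 7/10·R2.
Reading off the reduced rows gives x = -5/2, y = 5/3.

x = -5/2, y = 5/3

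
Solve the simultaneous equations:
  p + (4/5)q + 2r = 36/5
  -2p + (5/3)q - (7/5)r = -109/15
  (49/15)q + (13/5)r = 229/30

Row-reduce:
R2 ← R2 + 2·R1.
R2 ← R2 / (49/15).
R1 ← R1 − 4/5·R2.
R3 ← R3 − 49/15·R2.
Row 3 reduces to 0 = 1/2, a contradiction. The system is inconsistent.

no solution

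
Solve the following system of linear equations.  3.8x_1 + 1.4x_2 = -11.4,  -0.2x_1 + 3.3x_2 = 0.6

x_1 = -3, x_2 = 0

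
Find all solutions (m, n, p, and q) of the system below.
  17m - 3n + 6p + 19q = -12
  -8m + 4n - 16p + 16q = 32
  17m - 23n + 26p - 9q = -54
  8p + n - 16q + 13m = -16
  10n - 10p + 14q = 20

Row-reduce:
R1 ← R1 / (17).
R2 ← R2 + 8·R1.
R3 ← R3 − 17·R1.
R4 ← R4 − 13·R1.
R2 ← R2 / (44/17).
R1 ← R1 + 3/17·R2.
R3 ← R3 + 20·R2.
R4 ← R4 − 56/17·R2.
R5 ← R5 − 10·R2.
R3 ← R3 / (-900/11).
R1 ← R1 + 6/11·R3.
R2 ← R2 + 56/11·R3.
R4 ← R4 − 222/11·R3.
R5 ← R5 − 450/11·R3.
R4 ← R4 / (-541/25).
R1 ← R1 − 43/25·R4.
R2 ← R2 + 46/75·R4.
R3 ← R3 + 151/75·R4.
Row 5 reduces to 0 = -1, a contradiction. The system is inconsistent.

no solution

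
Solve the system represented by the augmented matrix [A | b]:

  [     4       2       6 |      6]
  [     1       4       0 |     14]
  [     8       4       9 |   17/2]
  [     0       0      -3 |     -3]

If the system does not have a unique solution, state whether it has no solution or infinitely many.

no solution

Row-reduce:
R1 ← R1 / (4).
R2 ← R2 − 1·R1.
R3 ← R3 − 8·R1.
R2 ← R2 / (7/2).
R1 ← R1 − 1/2·R2.
R3 ← R3 / (-3).
R1 ← R1 − 12/7·R3.
R2 ← R2 + 3/7·R3.
R4 ← R4 + 3·R3.
Row 4 reduces to 0 = 1/2, a contradiction. The system is inconsistent.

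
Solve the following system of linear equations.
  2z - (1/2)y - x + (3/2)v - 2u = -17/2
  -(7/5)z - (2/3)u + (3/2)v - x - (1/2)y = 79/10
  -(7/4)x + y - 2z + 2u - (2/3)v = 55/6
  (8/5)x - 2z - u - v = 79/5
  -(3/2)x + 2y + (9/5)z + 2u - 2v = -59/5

Row-reduce the augmented matrix:
R1 ← R1 / (-1).
R2 ← R2 + 1·R1.
R3 ← R3 + 7/4·R1.
R4 ← R4 − 8/5·R1.
R5 ← R5 + 3/2·R1.
Swap R2 and R3.
R2 ← R2 / (15/8).
R1 ← R1 − 1/2·R2.
R4 ← R4 + 4/5·R2.
R5 ← R5 − 11/4·R2.
R3 ← R3 / (-17/5).
R1 ← R1 + 8/15·R3.
R2 ← R2 + 44/15·R3.
R4 ← R4 + 86/75·R3.
R5 ← R5 − 103/15·R3.
R4 ← R4 / (-8809/3825).
R1 ← R1 − 248/765·R4.
R2 ← R2 − 1364/765·R4.
R3 ← R3 + 20/51·R4.
R5 ← R5 + 286/765·R4.
R5 ← R5 / (5096/8809).
R1 ← R1 + 16460/26427·R5.
R2 ← R2 + 15495/8809·R5.
R3 ← R3 − 20/26427·R5.
R4 ← R4 − 17/8809·R5.
Reading off the reduced rows gives x = -2, y = -3, z = -6, u = -3, v = -4.

x = -2, y = -3, z = -6, u = -3, v = -4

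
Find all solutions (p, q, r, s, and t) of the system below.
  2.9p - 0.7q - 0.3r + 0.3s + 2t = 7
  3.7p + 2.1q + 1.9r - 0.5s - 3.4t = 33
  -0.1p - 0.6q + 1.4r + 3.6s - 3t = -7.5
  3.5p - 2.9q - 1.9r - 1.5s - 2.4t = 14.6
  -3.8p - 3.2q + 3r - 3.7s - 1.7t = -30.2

p = 5, q = 5, r = -2, s = -2, t = -2

Row-reduce the augmented matrix:
R1 ← R1 / (29/10).
R2 ← R2 − 37/10·R1.
R3 ← R3 + 1/10·R1.
R4 ← R4 − 7/2·R1.
R5 ← R5 + 19/5·R1.
R2 ← R2 / (434/145).
R1 ← R1 + 7/29·R2.
R3 ← R3 + 181/290·R2.
R4 ← R4 + 298/145·R2.
R5 ← R5 + 597/145·R2.
R3 ← R3 / (8097/4340).
R1 ← R1 − 5/62·R3.
R2 ← R2 − 331/434·R3.
R4 ← R4 − 32/1085·R3.
R5 ← R5 − 12471/2170·R3.
R4 ← R4 / (-102118/40485).
R1 ← R1 + 938/8097·R4.
R2 ← R2 + 13729/8097·R4.
R3 ← R3 − 14870/8097·R4.
R5 ← R5 + 406887/26990·R4.
R5 ← R5 / (59623427/1021180).
R1 ← R1 − 40631/51059·R5.
R2 ← R2 − 577551/102118·R5.
R3 ← R3 + 442604/51059·R5.
R4 ← R4 − 357665/102118·R5.
Reading off the reduced rows gives p = 5, q = 5, r = -2, s = -2, t = -2.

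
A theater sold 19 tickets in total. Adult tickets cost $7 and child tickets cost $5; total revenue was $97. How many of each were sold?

adult tickets: 1, child tickets: 18

Let a = adult tickets, c = child tickets.
  a + c = 19
  7a + 5c = 97
From equation 1: a = 19 − c.
Substitute into equation 2 and solve: c = 18.
Then a = 1.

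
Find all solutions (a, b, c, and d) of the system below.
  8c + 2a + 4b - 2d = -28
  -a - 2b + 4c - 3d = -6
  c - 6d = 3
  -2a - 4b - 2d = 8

infinitely many solutions

Row-reduce:
R1 ← R1 / (2).
R2 ← R2 + 1·R1.
R4 ← R4 + 2·R1.
R2 ← R2 / (8).
R1 ← R1 − 4·R2.
R3 ← R3 − 1·R2.
R4 ← R4 − 8·R2.
R3 ← R3 / (-11/2).
R1 ← R1 − 1·R3.
R2 ← R2 + 1/2·R3.
Rank is 3 with 4 unknowns, leaving b free.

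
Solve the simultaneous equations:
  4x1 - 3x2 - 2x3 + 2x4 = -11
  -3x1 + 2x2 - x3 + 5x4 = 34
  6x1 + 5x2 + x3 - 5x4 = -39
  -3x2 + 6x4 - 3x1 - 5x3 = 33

Row-reduce the augmented matrix:
R1 ← R1 / (4).
R2 ← R2 + 3·R1.
R3 ← R3 − 6·R1.
R4 ← R4 + 3·R1.
R2 ← R2 / (-1/4).
R1 ← R1 + 3/4·R2.
R3 ← R3 − 19/2·R2.
R4 ← R4 + 21/4·R2.
R3 ← R3 / (-91).
R1 ← R1 − 7·R3.
R2 ← R2 − 10·R3.
R4 ← R4 − 46·R3.
R4 ← R4 / (-745/91).
R1 ← R1 + 8/13·R4.
R2 ← R2 − 24/91·R4.
R3 ← R3 + 239/91·R4.
Reading off the reduced rows gives x1 = -4, x2 = 1, x3 = 0, x4 = 4.

x1 = -4, x2 = 1, x3 = 0, x4 = 4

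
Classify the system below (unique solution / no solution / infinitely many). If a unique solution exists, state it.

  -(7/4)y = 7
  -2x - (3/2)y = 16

x = -5, y = -4

Row-reduce the augmented matrix:
Swap R1 and R2.
R1 ← R1 / (-2).
R2 ← R2 / (-7/4).
R1 ← R1 − 3/4·R2.
Reading off the reduced rows gives x = -5, y = -4.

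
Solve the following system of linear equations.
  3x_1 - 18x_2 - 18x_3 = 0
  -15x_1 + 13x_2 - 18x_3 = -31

infinitely many solutions

Row-reduce:
R1 ← R1 / (3).
R2 ← R2 + 15·R1.
R2 ← R2 / (-77).
R1 ← R1 + 6·R2.
Rank is 2 with 3 unknowns, leaving x_3 free.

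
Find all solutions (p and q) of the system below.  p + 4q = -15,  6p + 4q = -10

p = 1, q = -4

Row-reduce the augmented matrix:
R2 ← R2 − 6·R1.
R2 ← R2 / (-20).
R1 ← R1 − 4·R2.
Reading off the reduced rows gives p = 1, q = -4.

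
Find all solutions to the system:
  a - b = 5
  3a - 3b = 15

infinitely many solutions

Row-reduce:
R2 ← R2 − 3·R1.
Rank is 1 with 2 unknowns, leaving b free.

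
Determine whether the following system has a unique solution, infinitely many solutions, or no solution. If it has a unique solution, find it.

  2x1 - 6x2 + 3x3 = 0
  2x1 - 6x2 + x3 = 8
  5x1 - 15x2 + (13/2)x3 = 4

Row-reduce:
R1 ← R1 / (2).
R2 ← R2 − 2·R1.
R3 ← R3 − 5·R1.
R2 ← R2 / (-2).
R1 ← R1 − 3/2·R2.
R3 ← R3 + 1·R2.
Rank is 2 with 3 unknowns, leaving x2 free.

infinitely many solutions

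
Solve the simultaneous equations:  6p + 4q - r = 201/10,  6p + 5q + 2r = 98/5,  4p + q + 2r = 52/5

Row-reduce the augmented matrix:
R1 ← R1 / (6).
R2 ← R2 − 6·R1.
R3 ← R3 − 4·R1.
R1 ← R1 − 2/3·R2.
R3 ← R3 + 5/3·R2.
R3 ← R3 / (23/3).
R1 ← R1 + 13/6·R3.
R2 ← R2 − 3·R3.
Reading off the reduced rows gives p = 13/5, q = 1, r = -1/2.

p = 13/5, q = 1, r = -1/2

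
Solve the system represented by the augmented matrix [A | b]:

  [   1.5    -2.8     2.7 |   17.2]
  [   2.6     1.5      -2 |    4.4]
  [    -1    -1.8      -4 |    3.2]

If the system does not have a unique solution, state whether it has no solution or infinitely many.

x_1 = 4, x_2 = -4, x_3 = 0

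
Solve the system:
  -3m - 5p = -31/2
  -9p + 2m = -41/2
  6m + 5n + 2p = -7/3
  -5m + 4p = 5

m = 1, n = -8/3, p = 5/2

Row-reduce the augmented matrix:
R1 ← R1 / (-3).
R2 ← R2 − 2·R1.
R3 ← R3 − 6·R1.
R4 ← R4 + 5·R1.
Swap R2 and R3.
R2 ← R2 / (5).
R3 ← R3 / (-37/3).
R1 ← R1 − 5/3·R3.
R2 ← R2 + 8/5·R3.
R4 ← R4 − 37/3·R3.
R4 reduces to 0 = 0, so the extra equation is consistent.
Reading off the reduced rows gives m = 1, n = -8/3, p = 5/2.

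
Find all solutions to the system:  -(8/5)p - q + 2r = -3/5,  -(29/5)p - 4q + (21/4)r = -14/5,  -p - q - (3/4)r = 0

Row-reduce:
R1 ← R1 / (-8/5).
R2 ← R2 + 29/5·R1.
R3 ← R3 + 1·R1.
R2 ← R2 / (-3/8).
R1 ← R1 − 5/8·R2.
R3 ← R3 + 3/8·R2.
Row 3 reduces to 0 = 1, a contradiction. The system is inconsistent.

no solution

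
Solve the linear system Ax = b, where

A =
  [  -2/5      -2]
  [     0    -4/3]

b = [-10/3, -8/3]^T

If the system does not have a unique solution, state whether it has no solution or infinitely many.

Row-reduce the augmented matrix:
R1 ← R1 / (-2/5).
R2 ← R2 / (-4/3).
R1 ← R1 − 5·R2.
Reading off the reduced rows gives x_1 = -5/3, x_2 = 2.

x_1 = -5/3, x_2 = 2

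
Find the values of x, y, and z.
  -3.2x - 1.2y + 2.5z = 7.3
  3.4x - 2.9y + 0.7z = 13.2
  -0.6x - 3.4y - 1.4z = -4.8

x = 2, y = -1, z = 5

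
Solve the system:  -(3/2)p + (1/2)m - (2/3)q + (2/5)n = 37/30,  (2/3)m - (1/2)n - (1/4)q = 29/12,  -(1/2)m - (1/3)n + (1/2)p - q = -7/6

infinitely many solutions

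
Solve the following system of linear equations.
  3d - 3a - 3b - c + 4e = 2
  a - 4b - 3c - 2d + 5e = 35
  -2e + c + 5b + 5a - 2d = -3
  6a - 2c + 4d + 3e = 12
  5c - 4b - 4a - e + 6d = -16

a = 3, b = -4, c = 0, d = -3, e = 2

Row-reduce the augmented matrix:
R1 ← R1 / (-3).
R2 ← R2 − 1·R1.
R3 ← R3 − 5·R1.
R4 ← R4 − 6·R1.
R5 ← R5 + 4·R1.
R2 ← R2 / (-5).
R1 ← R1 − 1·R2.
R4 ← R4 + 6·R2.
R3 ← R3 / (-2/3).
R1 ← R1 + 1/3·R3.
R2 ← R2 − 2/3·R3.
R5 ← R5 − 19/3·R3.
R4 ← R4 / (56/5).
R1 ← R1 + 27/10·R4.
R2 ← R2 − 16/5·R4.
R3 ← R3 + 9/2·R4.
R5 ← R5 − 61/2·R4.
R5 ← R5 / (3219/112).
R1 ← R1 + 177/112·R5.
R2 ← R2 − 17/7·R5.
R3 ← R3 + 631/112·R5.
R4 ← R4 − 17/56·R5.
Reading off the reduced rows gives a = 3, b = -4, c = 0, d = -3, e = 2.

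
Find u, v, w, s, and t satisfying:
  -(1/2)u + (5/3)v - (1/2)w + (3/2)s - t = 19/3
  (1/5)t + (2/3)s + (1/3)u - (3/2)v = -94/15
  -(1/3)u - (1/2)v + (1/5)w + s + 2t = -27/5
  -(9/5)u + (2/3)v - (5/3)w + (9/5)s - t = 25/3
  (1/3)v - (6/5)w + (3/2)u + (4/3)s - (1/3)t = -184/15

Row-reduce the augmented matrix:
R1 ← R1 / (-1/2).
R2 ← R2 − 1/3·R1.
R3 ← R3 + 1/3·R1.
R4 ← R4 + 9/5·R1.
R5 ← R5 − 3/2·R1.
R2 ← R2 / (-7/18).
R1 ← R1 + 10/3·R2.
R3 ← R3 + 29/18·R2.
R4 ← R4 + 16/3·R2.
R5 ← R5 − 16/3·R2.
R3 ← R3 / (67/35).
R1 ← R1 − 27/7·R3.
R2 ← R2 − 6/7·R3.
R4 ← R4 − 494/105·R3.
R5 ← R5 + 509/70·R3.
R4 ← R4 / (-28604/3015).
R1 ← R1 + 226/67·R4.
R2 ← R2 + 80/67·R4.
R3 ← R3 + 725/201·R4.
R5 ← R5 − 165/67·R4.
R5 ← R5 / (3064067/429060).
R1 ← R1 + 35025/14302·R5.
R2 ← R2 + 20364/35755·R5.
R3 ← R3 − 93807/28604·R5.
R4 ← R4 − 6951/28604·R5.
Reading off the reduced rows gives u = -6, v = 2, w = 3, s = -1, t = -3.

u = -6, v = 2, w = 3, s = -1, t = -3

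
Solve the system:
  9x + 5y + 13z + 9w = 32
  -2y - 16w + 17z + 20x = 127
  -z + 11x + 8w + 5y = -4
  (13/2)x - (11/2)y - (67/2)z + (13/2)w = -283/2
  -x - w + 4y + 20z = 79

no solution

Row-reduce:
R1 ← R1 / (9).
R2 ← R2 − 20·R1.
R3 ← R3 − 11·R1.
R4 ← R4 − 13/2·R1.
R5 ← R5 + 1·R1.
R2 ← R2 / (-118/9).
R1 ← R1 − 5/9·R2.
R3 ← R3 + 10/9·R2.
R4 ← R4 + 82/9·R2.
R5 ← R5 − 41/9·R2.
R3 ← R3 / (-937/59).
R1 ← R1 − 111/118·R3.
R2 ← R2 − 107/118·R3.
R4 ← R4 + 2043/59·R3.
R5 ← R5 − 2043/118·R3.
R4 ← R4 / (23337/937).
R1 ← R1 + 979/1874·R4.
R2 ← R2 − 5151/1874·R4.
R3 ← R3 + 3/937·R4.
R5 ← R5 + 23337/1874·R4.
Row 5 reduces to 0 = 1/4, a contradiction. The system is inconsistent.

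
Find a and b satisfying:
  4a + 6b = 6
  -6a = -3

a = 1/2, b = 2/3

Row-reduce the augmented matrix:
R1 ← R1 / (4).
R2 ← R2 + 6·R1.
R2 ← R2 / (9).
R1 ← R1 − 3/2·R2.
Reading off the reduced rows gives a = 1/2, b = 2/3.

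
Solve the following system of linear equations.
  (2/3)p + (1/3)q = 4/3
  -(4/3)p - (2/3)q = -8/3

infinitely many solutions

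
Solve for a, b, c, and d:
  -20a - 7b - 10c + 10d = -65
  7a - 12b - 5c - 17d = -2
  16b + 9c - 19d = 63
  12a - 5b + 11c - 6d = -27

a = 3, b = 5, c = -4, d = -1

Row-reduce the augmented matrix:
R1 ← R1 / (-20).
R2 ← R2 − 7·R1.
R4 ← R4 − 12·R1.
R2 ← R2 / (-289/20).
R1 ← R1 − 7/20·R2.
R3 ← R3 − 16·R2.
R4 ← R4 + 46/5·R2.
R3 ← R3 / (-7/17).
R1 ← R1 − 5/17·R3.
R2 ← R2 − 10/17·R3.
R4 ← R4 − 177/17·R3.
R4 ← R4 / (-101127/119).
R1 ← R1 + 2984/119·R4.
R2 ← R2 + 5660/119·R4.
R3 ← R3 − 9811/119·R4.
Reading off the reduced rows gives a = 3, b = 5, c = -4, d = -1.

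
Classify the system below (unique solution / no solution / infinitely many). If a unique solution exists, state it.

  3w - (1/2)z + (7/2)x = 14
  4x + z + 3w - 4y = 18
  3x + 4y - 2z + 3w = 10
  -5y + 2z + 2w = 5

infinitely many solutions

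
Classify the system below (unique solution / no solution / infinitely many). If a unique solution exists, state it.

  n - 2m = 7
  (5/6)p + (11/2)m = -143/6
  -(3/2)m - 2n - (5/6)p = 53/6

Row-reduce:
R1 ← R1 / (-2).
R2 ← R2 − 11/2·R1.
R3 ← R3 + 3/2·R1.
R2 ← R2 / (11/4).
R1 ← R1 + 1/2·R2.
R3 ← R3 + 11/4·R2.
Row 3 reduces to 0 = -1, a contradiction. The system is inconsistent.

no solution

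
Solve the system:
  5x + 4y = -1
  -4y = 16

x = 3, y = -4

Row-reduce the augmented matrix:
R1 ← R1 / (5).
R2 ← R2 / (-4).
R1 ← R1 − 4/5·R2.
Reading off the reduced rows gives x = 3, y = -4.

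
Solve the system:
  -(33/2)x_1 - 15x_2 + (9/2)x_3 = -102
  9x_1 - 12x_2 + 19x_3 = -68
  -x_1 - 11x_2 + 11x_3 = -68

infinitely many solutions

Row-reduce:
R1 ← R1 / (-33/2).
R2 ← R2 − 9·R1.
R3 ← R3 + 1·R1.
R2 ← R2 / (-222/11).
R1 ← R1 − 10/11·R2.
R3 ← R3 + 111/11·R2.
Rank is 2 with 3 unknowns, leaving x_3 free.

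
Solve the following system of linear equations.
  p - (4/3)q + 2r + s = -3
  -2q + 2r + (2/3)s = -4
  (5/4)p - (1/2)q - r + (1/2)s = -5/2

Row-reduce:
R3 ← R3 − 5/4·R1.
R2 ← R2 / (-2).
R1 ← R1 + 4/3·R2.
R3 ← R3 − 7/6·R2.
R3 ← R3 / (-7/3).
R1 ← R1 − 2/3·R3.
R2 ← R2 + 1·R3.
Rank is 3 with 4 unknowns, leaving s free.

infinitely many solutions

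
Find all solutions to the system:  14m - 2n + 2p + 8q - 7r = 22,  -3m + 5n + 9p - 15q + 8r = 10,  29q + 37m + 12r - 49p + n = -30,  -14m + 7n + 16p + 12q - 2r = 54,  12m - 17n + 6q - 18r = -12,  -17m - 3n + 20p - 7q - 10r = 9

Row-reduce:
R1 ← R1 / (14).
R2 ← R2 + 3·R1.
R3 ← R3 − 37·R1.
R4 ← R4 + 14·R1.
R5 ← R5 − 12·R1.
R6 ← R6 + 17·R1.
R2 ← R2 / (32/7).
R1 ← R1 + 1/7·R2.
R3 ← R3 − 44/7·R2.
R4 ← R4 − 5·R2.
R5 ← R5 + 107/7·R2.
R6 ← R6 + 38/7·R2.
R3 ← R3 / (-269/4).
R1 ← R1 − 7/16·R3.
R2 ← R2 − 33/16·R3.
R4 ← R4 − 123/16·R3.
R5 ← R5 − 477/16·R3.
R6 ← R6 − 269/8·R3.
R4 ← R4 / (40369/1076).
R1 ← R1 − 351/1076·R4.
R2 ← R2 + 2265/1076·R4.
R3 ← R3 + 209/538·R4.
R5 ← R5 + 36261/1076·R4.
R5 ← R5 / (3596/511).
R1 ← R1 + 3065/80738·R5.
R2 ← R2 − 53191/40369·R5.
R3 ← R3 + 18647/40369·R5.
R4 ← R4 + 29363/80738·R5.
Row 6 reduces to 0 = -1, a contradiction. The system is inconsistent.

no solution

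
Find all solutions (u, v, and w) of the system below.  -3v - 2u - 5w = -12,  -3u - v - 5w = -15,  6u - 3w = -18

u = -1, v = -2, w = 4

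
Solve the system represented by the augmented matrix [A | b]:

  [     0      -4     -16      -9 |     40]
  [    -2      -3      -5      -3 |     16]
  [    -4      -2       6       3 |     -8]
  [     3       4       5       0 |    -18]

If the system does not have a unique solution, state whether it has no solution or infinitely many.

infinitely many solutions

Row-reduce:
Swap R1 and R2.
R1 ← R1 / (-2).
R3 ← R3 + 4·R1.
R4 ← R4 − 3·R1.
R2 ← R2 / (-4).
R1 ← R1 − 3/2·R2.
R3 ← R3 − 4·R2.
R4 ← R4 + 1/2·R2.
Swap R3 and R4.
R3 ← R3 / (-1/2).
R1 ← R1 + 7/2·R3.
R2 ← R2 − 4·R3.
Rank is 3 with 4 unknowns, leaving x_4 free.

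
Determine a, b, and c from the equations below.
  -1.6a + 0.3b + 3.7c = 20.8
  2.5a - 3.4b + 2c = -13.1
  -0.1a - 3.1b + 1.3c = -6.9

a = -3, b = 4, c = 4

Row-reduce the augmented matrix:
R1 ← R1 / (-8/5).
R2 ← R2 − 5/2·R1.
R3 ← R3 + 1/10·R1.
R2 ← R2 / (-469/160).
R1 ← R1 + 3/16·R2.
R3 ← R3 + 499/160·R2.
R3 ← R3 / (-16908/2345).
R1 ← R1 + 1318/469·R3.
R2 ← R2 + 1245/469·R3.
Reading off the reduced rows gives a = -3, b = 4, c = 4.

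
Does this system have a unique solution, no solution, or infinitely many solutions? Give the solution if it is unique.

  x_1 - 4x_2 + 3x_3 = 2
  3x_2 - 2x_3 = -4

Row-reduce:
R2 ← R2 / (3).
R1 ← R1 + 4·R2.
Rank is 2 with 3 unknowns, leaving x_3 free.

infinitely many solutions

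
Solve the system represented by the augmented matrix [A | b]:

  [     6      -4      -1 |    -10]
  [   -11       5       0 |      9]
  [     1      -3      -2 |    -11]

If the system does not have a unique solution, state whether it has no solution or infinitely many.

infinitely many solutions

Row-reduce:
R1 ← R1 / (6).
R2 ← R2 + 11·R1.
R3 ← R3 − 1·R1.
R2 ← R2 / (-7/3).
R1 ← R1 + 2/3·R2.
R3 ← R3 + 7/3·R2.
Rank is 2 with 3 unknowns, leaving x_3 free.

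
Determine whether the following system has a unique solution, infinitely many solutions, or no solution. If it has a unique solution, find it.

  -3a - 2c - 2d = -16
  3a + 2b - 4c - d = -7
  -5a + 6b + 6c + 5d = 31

Row-reduce:
R1 ← R1 / (-3).
R2 ← R2 − 3·R1.
R3 ← R3 + 5·R1.
R2 ← R2 / (2).
R3 ← R3 − 6·R2.
R3 ← R3 / (82/3).
R1 ← R1 − 2/3·R3.
R2 ← R2 + 3·R3.
Rank is 3 with 4 unknowns, leaving d free.

infinitely many solutions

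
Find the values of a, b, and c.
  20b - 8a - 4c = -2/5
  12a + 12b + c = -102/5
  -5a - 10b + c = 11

a = -6/5, b = -1/2, c = 0

Row-reduce the augmented matrix:
R1 ← R1 / (-8).
R2 ← R2 − 12·R1.
R3 ← R3 + 5·R1.
R2 ← R2 / (42).
R1 ← R1 + 5/2·R2.
R3 ← R3 + 45/2·R2.
R3 ← R3 / (23/28).
R1 ← R1 − 17/84·R3.
R2 ← R2 + 5/42·R3.
Reading off the reduced rows gives a = -6/5, b = -1/2, c = 0.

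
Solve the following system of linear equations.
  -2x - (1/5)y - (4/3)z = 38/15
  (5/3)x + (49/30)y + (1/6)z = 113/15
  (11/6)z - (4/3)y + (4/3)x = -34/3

Row-reduce:
R1 ← R1 / (-2).
R2 ← R2 − 5/3·R1.
R3 ← R3 − 4/3·R1.
R2 ← R2 / (22/15).
R1 ← R1 − 1/10·R2.
R3 ← R3 + 22/15·R2.
Rank is 2 with 3 unknowns, leaving z free.

infinitely many solutions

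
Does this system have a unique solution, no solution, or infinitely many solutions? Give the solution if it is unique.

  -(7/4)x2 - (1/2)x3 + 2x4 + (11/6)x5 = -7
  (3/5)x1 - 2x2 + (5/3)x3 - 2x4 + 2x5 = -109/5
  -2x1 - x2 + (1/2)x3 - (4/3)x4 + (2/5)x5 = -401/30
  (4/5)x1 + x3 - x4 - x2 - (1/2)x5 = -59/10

Row-reduce:
Swap R1 and R2.
R1 ← R1 / (3/5).
R3 ← R3 + 2·R1.
R4 ← R4 − 4/5·R1.
R2 ← R2 / (-7/4).
R1 ← R1 + 10/3·R2.
R3 ← R3 + 23/3·R2.
R4 ← R4 − 5/3·R2.
R3 ← R3 / (1039/126).
R1 ← R1 − 235/63·R3.
R2 ← R2 − 2/7·R3.
R4 ← R4 + 107/63·R3.
R4 ← R4 / (371/3117).
R1 ← R1 − 1370/3117·R4.
R2 ← R2 + 584/1039·R4.
R3 ← R3 + 2112/1039·R4.
Rank is 4 with 5 unknowns, leaving x5 free.

infinitely many solutions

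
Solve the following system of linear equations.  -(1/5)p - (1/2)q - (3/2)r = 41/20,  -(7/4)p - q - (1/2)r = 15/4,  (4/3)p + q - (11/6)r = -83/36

p = -2/3, q = -7/3, r = -1/2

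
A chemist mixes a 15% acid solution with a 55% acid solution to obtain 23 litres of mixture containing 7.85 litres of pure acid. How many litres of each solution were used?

Let a = litres of solution A, b = litres of solution B.
  a + b = 23
  (3/20)a + (11/20)b = 157/20
Row-reduce the augmented matrix:
R2 ← R2 − 3/20·R1.
R2 ← R2 / (2/5).
R1 ← R1 − 1·R2.
Reading off the reduced rows gives a = 12, b = 11.

litres of solution A: 12, litres of solution B: 11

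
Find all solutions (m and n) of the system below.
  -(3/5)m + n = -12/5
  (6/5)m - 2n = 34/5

no solution

Row-reduce:
R1 ← R1 / (-3/5).
R2 ← R2 − 6/5·R1.
Row 2 reduces to 0 = 2, a contradiction. The system is inconsistent.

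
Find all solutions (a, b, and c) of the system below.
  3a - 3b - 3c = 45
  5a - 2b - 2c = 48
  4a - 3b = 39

a = 6, b = -5, c = -4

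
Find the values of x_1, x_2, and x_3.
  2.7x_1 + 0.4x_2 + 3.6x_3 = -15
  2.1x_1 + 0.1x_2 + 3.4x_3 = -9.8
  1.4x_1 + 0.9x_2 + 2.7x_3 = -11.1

x_1 = -6, x_2 = -6, x_3 = 1

Row-reduce the augmented matrix:
R1 ← R1 / (27/10).
R2 ← R2 − 21/10·R1.
R3 ← R3 − 7/5·R1.
R2 ← R2 / (-19/90).
R1 ← R1 − 4/27·R2.
R3 ← R3 − 187/270·R2.
R3 ← R3 / (1597/570).
R1 ← R1 − 100/57·R3.
R2 ← R2 + 54/19·R3.
Reading off the reduced rows gives x_1 = -6, x_2 = -6, x_3 = 1.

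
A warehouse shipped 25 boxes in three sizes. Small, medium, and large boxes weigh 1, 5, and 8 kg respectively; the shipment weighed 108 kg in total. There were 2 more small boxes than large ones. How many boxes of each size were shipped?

Let s = small boxes, m = medium boxes, l = large boxes.
  m + l + s = 25
  s + 5m + 8l = 108
  -l + s = 2
Row-reduce the augmented matrix:
R2 ← R2 − 1·R1.
R3 ← R3 − 1·R1.
R2 ← R2 / (4).
R1 ← R1 − 1·R2.
R3 ← R3 + 1·R2.
R3 ← R3 / (-1/4).
R1 ← R1 + 3/4·R3.
R2 ← R2 − 7/4·R3.
Reading off the reduced rows gives s = 11, m = 5, l = 9.

small boxes: 11, medium boxes: 5, large boxes: 9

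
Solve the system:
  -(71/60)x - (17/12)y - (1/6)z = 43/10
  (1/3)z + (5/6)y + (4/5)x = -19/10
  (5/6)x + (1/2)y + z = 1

infinitely many solutions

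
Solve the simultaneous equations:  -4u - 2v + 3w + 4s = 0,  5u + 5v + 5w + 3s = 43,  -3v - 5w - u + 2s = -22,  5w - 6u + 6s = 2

Row-reduce the augmented matrix:
R1 ← R1 / (-4).
R2 ← R2 − 5·R1.
R3 ← R3 + 1·R1.
R4 ← R4 + 6·R1.
R2 ← R2 / (5/2).
R1 ← R1 − 1/2·R2.
R3 ← R3 + 5/2·R2.
R4 ← R4 − 3·R2.
R3 ← R3 / (3).
R1 ← R1 + 5/2·R3.
R2 ← R2 − 7/2·R3.
R4 ← R4 + 10·R3.
R4 ← R4 / (102/5).
R1 ← R1 − 49/10·R4.
R2 ← R2 + 73/10·R4.
R3 ← R3 − 3·R4.
Reading off the reduced rows gives u = 4, v = 0, w = 4, s = 1.

u = 4, v = 0, w = 4, s = 1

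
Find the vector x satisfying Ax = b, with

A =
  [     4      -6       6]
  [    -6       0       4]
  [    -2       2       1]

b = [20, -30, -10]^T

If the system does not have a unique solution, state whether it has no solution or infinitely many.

x_1 = 5, x_2 = 0, x_3 = 0

Row-reduce the augmented matrix:
R1 ← R1 / (4).
R2 ← R2 + 6·R1.
R3 ← R3 + 2·R1.
R2 ← R2 / (-9).
R1 ← R1 + 3/2·R2.
R3 ← R3 + 1·R2.
R3 ← R3 / (23/9).
R1 ← R1 + 2/3·R3.
R2 ← R2 + 13/9·R3.
Reading off the reduced rows gives x_1 = 5, x_2 = 0, x_3 = 0.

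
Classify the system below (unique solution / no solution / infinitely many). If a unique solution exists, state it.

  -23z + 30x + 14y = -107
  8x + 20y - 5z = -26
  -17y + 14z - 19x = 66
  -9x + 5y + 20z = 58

no solution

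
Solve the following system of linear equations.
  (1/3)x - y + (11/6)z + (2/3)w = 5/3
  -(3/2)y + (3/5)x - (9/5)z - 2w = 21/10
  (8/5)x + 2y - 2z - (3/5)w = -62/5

Row-reduce:
R1 ← R1 / (1/3).
R2 ← R2 − 3/5·R1.
R3 ← R3 − 8/5·R1.
R2 ← R2 / (3/10).
R1 ← R1 + 3·R2.
R3 ← R3 − 34/5·R2.
R3 ← R3 / (524/5).
R1 ← R1 + 91/2·R3.
R2 ← R2 + 17·R3.
Rank is 3 with 4 unknowns, leaving w free.

infinitely many solutions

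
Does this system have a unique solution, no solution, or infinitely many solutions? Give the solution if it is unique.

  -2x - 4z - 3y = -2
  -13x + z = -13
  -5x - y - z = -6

Row-reduce:
R1 ← R1 / (-2).
R2 ← R2 + 13·R1.
R3 ← R3 + 5·R1.
R2 ← R2 / (39/2).
R1 ← R1 − 3/2·R2.
R3 ← R3 − 13/2·R2.
Row 3 reduces to 0 = -1, a contradiction. The system is inconsistent.

no solution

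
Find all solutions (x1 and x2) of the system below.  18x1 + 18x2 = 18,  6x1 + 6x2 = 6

Row-reduce:
R1 ← R1 / (18).
R2 ← R2 − 6·R1.
Rank is 1 with 2 unknowns, leaving x2 free.

infinitely many solutions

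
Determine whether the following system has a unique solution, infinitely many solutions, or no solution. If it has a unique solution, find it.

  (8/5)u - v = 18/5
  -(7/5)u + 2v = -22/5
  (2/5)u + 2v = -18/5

no solution

Row-reduce:
R1 ← R1 / (8/5).
R2 ← R2 + 7/5·R1.
R3 ← R3 − 2/5·R1.
R2 ← R2 / (9/8).
R1 ← R1 + 5/8·R2.
R3 ← R3 − 9/4·R2.
Row 3 reduces to 0 = -2, a contradiction. The system is inconsistent.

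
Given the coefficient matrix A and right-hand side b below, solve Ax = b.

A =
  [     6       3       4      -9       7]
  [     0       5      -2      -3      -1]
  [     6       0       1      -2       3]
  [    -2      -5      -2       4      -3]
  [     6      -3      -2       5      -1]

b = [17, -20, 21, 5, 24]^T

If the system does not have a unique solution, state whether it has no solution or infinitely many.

Row-reduce:
R1 ← R1 / (6).
R3 ← R3 − 6·R1.
R4 ← R4 + 2·R1.
R5 ← R5 − 6·R1.
R2 ← R2 / (5).
R1 ← R1 − 1/2·R2.
R3 ← R3 + 3·R2.
R4 ← R4 + 4·R2.
R5 ← R5 + 6·R2.
R3 ← R3 / (-21/5).
R1 ← R1 − 13/15·R3.
R2 ← R2 + 2/5·R3.
R4 ← R4 + 34/15·R3.
R5 ← R5 + 42/5·R3.
R4 ← R4 / (-265/63).
R1 ← R1 + 8/63·R4.
R2 ← R2 + 23/21·R4.
R3 ← R3 + 26/21·R4.
Row 5 reduces to 0 = -1, a contradiction. The system is inconsistent.

no solution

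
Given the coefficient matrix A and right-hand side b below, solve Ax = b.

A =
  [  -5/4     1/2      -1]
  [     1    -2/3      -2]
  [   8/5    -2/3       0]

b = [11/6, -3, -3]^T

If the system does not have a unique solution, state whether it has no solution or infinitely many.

Row-reduce the augmented matrix:
R1 ← R1 / (-5/4).
R2 ← R2 − 1·R1.
R3 ← R3 − 8/5·R1.
R2 ← R2 / (-4/15).
R1 ← R1 + 2/5·R2.
R3 ← R3 + 2/75·R2.
R3 ← R3 / (-1).
R1 ← R1 − 5·R3.
R2 ← R2 − 21/2·R3.
Reading off the reduced rows gives x_1 = -5/3, x_2 = 1/2, x_3 = 1/2.

x_1 = -5/3, x_2 = 1/2, x_3 = 1/2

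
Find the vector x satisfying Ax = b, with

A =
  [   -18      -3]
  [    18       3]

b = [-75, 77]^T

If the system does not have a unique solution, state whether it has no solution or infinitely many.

no solution

Row-reduce:
R1 ← R1 / (-18).
R2 ← R2 − 18·R1.
Row 2 reduces to 0 = 2, a contradiction. The system is inconsistent.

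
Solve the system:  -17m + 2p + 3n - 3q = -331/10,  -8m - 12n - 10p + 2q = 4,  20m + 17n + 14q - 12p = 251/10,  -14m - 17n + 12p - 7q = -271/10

m = 2, n = -1/2, p = -9/5, q = -2

Row-reduce the augmented matrix:
R1 ← R1 / (-17).
R2 ← R2 + 8·R1.
R3 ← R3 − 20·R1.
R4 ← R4 + 14·R1.
R2 ← R2 / (-228/17).
R1 ← R1 + 3/17·R2.
R3 ← R3 − 349/17·R2.
R4 ← R4 + 331/17·R2.
R3 ← R3 / (-1003/38).
R1 ← R1 − 1/38·R3.
R2 ← R2 − 31/38·R3.
R4 ← R4 − 997/38·R3.
R4 ← R4 / (6135/1003).
R1 ← R1 − 443/3009·R4.
R2 ← R2 − 694/3009·R4.
R3 ← R3 + 1789/3009·R4.
Reading off the reduced rows gives m = 2, n = -1/2, p = -9/5, q = -2.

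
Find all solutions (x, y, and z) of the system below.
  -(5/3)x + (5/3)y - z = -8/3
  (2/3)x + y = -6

infinitely many solutions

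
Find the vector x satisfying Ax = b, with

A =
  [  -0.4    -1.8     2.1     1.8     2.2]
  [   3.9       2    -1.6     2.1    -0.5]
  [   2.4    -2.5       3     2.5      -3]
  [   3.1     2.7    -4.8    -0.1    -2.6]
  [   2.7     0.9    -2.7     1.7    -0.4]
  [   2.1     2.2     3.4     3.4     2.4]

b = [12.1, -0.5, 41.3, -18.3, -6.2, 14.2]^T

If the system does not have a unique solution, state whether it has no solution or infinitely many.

Row-reduce the augmented matrix:
R1 ← R1 / (-2/5).
R2 ← R2 − 39/10·R1.
R3 ← R3 − 12/5·R1.
R4 ← R4 − 31/10·R1.
R5 ← R5 − 27/10·R1.
R6 ← R6 − 21/10·R1.
R2 ← R2 / (-311/20).
R1 ← R1 − 9/2·R2.
R3 ← R3 + 133/10·R2.
R4 ← R4 + 45/4·R2.
R5 ← R5 + 45/4·R2.
R6 ← R6 + 29/4·R2.
R3 ← R3 / (-3383/6220).
R1 ← R1 − 66/311·R3.
R2 ← R2 + 755/622·R3.
R4 ← R4 + 13563/6220·R3.
R5 ← R5 + 13563/6220·R3.
R6 ← R6 − 17493/3110·R3.
R4 ← R4 / (463231/33830).
R1 ← R1 + 615/3383·R4.
R2 ← R2 − 22201/3383·R4.
R3 ← R3 − 21812/3383·R4.
R5 ← R5 − 463231/33830·R4.
R6 ← R6 + 64829/1990·R4.
Swap R5 and R6.
R5 ← R5 / (-8569311/2316155).
R1 ← R1 + 948490/463231·R5.
R2 ← R2 − 642289/463231·R5.
R3 ← R3 + 21674/463231·R5.
R4 ← R4 − 1022971/463231·R5.
R6 reduces to 0 = 0, so the extra equation is consistent.
Reading off the reduced rows gives x_1 = 2, x_2 = -3, x_3 = 5, x_4 = 2, x_5 = -3.

x_1 = 2, x_2 = -3, x_3 = 5, x_4 = 2, x_5 = -3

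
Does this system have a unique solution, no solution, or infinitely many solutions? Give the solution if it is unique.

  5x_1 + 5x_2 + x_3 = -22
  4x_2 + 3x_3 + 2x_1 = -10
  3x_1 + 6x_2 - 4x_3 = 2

x_1 = -6, x_2 = 2, x_3 = -2

Row-reduce the augmented matrix:
R1 ← R1 / (5).
R2 ← R2 − 2·R1.
R3 ← R3 − 3·R1.
R2 ← R2 / (2).
R1 ← R1 − 1·R2.
R3 ← R3 − 3·R2.
R3 ← R3 / (-17/2).
R1 ← R1 + 11/10·R3.
R2 ← R2 − 13/10·R3.
Reading off the reduced rows gives x_1 = -6, x_2 = 2, x_3 = -2.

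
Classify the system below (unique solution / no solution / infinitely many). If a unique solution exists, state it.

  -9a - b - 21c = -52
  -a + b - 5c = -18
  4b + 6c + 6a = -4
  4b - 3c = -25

Row-reduce:
R1 ← R1 / (-9).
R2 ← R2 + 1·R1.
R3 ← R3 − 6·R1.
R2 ← R2 / (10/9).
R1 ← R1 − 1/9·R2.
R3 ← R3 − 10/3·R2.
R4 ← R4 − 4·R2.
Swap R3 and R4.
R3 ← R3 / (33/5).
R1 ← R1 − 13/5·R3.
R2 ← R2 + 12/5·R3.
Row 4 reduces to 0 = -2, a contradiction. The system is inconsistent.

no solution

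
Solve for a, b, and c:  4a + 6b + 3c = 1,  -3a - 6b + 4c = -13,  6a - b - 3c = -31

a = -5, b = 4, c = -1

Row-reduce the augmented matrix:
R1 ← R1 / (4).
R2 ← R2 + 3·R1.
R3 ← R3 − 6·R1.
R2 ← R2 / (-3/2).
R1 ← R1 − 3/2·R2.
R3 ← R3 + 10·R2.
R3 ← R3 / (-295/6).
R1 ← R1 − 7·R3.
R2 ← R2 + 25/6·R3.
Reading off the reduced rows gives a = -5, b = 4, c = -1.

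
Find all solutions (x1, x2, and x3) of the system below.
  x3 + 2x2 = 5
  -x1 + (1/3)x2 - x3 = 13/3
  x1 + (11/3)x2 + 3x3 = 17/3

infinitely many solutions

Row-reduce:
Swap R1 and R2.
R1 ← R1 / (-1).
R3 ← R3 − 1·R1.
R2 ← R2 / (2).
R1 ← R1 + 1/3·R2.
R3 ← R3 − 4·R2.
Rank is 2 with 3 unknowns, leaving x3 free.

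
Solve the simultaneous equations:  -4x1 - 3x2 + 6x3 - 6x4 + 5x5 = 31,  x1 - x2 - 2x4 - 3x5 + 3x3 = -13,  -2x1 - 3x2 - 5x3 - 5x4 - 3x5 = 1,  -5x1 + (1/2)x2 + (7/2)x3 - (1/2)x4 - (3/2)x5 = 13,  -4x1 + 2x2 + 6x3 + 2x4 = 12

no solution

Row-reduce:
R1 ← R1 / (-4).
R2 ← R2 − 1·R1.
R3 ← R3 + 2·R1.
R4 ← R4 + 5·R1.
R5 ← R5 + 4·R1.
R2 ← R2 / (-7/4).
R1 ← R1 − 3/4·R2.
R3 ← R3 + 3/2·R2.
R4 ← R4 − 17/4·R2.
R5 ← R5 − 5·R2.
R3 ← R3 / (-83/7).
R1 ← R1 − 3/7·R3.
R2 ← R2 + 18/7·R3.
R4 ← R4 − 97/14·R3.
R5 ← R5 − 90/7·R3.
R4 ← R4 / (-76/83).
R1 ← R1 − 3/83·R4.
R2 ← R2 − 148/83·R4.
R3 ← R3 + 7/83·R4.
R5 ← R5 + 76/83·R4.
Row 5 reduces to 0 = -1/2, a contradiction. The system is inconsistent.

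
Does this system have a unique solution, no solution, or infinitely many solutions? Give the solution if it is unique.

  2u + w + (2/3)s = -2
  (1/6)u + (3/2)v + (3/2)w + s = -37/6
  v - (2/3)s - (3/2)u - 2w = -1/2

infinitely many solutions

Row-reduce:
R1 ← R1 / (2).
R2 ← R2 − 1/6·R1.
R3 ← R3 + 3/2·R1.
R2 ← R2 / (3/2).
R3 ← R3 − 1·R2.
R3 ← R3 / (-79/36).
R1 ← R1 − 1/2·R3.
R2 ← R2 − 17/18·R3.
Rank is 3 with 4 unknowns, leaving s free.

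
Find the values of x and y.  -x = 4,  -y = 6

x = -4, y = -6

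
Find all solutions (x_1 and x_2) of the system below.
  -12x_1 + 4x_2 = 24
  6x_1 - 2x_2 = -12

Row-reduce:
R1 ← R1 / (-12).
R2 ← R2 − 6·R1.
Rank is 1 with 2 unknowns, leaving x_2 free.

infinitely many solutions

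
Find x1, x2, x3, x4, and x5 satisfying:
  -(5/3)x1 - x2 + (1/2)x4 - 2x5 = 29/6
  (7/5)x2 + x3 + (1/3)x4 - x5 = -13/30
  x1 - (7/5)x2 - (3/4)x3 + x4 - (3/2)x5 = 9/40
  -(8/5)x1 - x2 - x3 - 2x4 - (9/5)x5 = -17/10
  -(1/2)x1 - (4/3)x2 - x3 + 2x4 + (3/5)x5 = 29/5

x1 = -2, x2 = -3/2, x3 = 3/2, x4 = 2, x5 = 1/2

Row-reduce the augmented matrix:
R1 ← R1 / (-5/3).
R3 ← R3 − 1·R1.
R4 ← R4 + 8/5·R1.
R5 ← R5 + 1/2·R1.
R2 ← R2 / (7/5).
R1 ← R1 − 3/5·R2.
R3 ← R3 + 2·R2.
R4 ← R4 + 1/25·R2.
R5 ← R5 + 31/30·R2.
R3 ← R3 / (19/28).
R1 ← R1 + 3/7·R3.
R2 ← R2 − 5/7·R3.
R4 ← R4 + 34/35·R3.
R5 ← R5 + 11/42·R3.
R4 ← R4 / (103/1425).
R1 ← R1 − 129/190·R4.
R2 ← R2 + 31/19·R4.
R3 ← R3 − 746/285·R4.
R5 ← R5 − 1057/380·R4.
R5 ← R5 / (229483/1030).
R1 ← R1 − 5529/103·R5.
R2 ← R2 + 13155/103·R5.
R3 ← R3 − 21078/103·R5.
R4 ← R4 + 8292/103·R5.
Reading off the reduced rows gives x1 = -2, x2 = -3/2, x3 = 3/2, x4 = 2, x5 = 1/2.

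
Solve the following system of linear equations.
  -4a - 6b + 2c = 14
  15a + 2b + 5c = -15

infinitely many solutions

Row-reduce:
R1 ← R1 / (-4).
R2 ← R2 − 15·R1.
R2 ← R2 / (-41/2).
R1 ← R1 − 3/2·R2.
Rank is 2 with 3 unknowns, leaving c free.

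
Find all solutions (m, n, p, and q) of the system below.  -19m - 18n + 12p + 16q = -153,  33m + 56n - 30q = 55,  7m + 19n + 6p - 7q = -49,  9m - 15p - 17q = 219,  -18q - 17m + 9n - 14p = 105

m = 3, n = -4, p = -6, q = -6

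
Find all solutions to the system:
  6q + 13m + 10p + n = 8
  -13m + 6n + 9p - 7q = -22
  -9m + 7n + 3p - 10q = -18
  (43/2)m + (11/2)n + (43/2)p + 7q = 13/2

no solution

Row-reduce:
R1 ← R1 / (13).
R2 ← R2 + 13·R1.
R3 ← R3 + 9·R1.
R4 ← R4 − 43/2·R1.
R2 ← R2 / (7).
R1 ← R1 − 1/13·R2.
R3 ← R3 − 100/13·R2.
R4 ← R4 − 50/13·R2.
R3 ← R3 / (-997/91).
R1 ← R1 − 51/91·R3.
R2 ← R2 − 19/7·R3.
R4 ← R4 + 997/182·R3.
Row 4 reduces to 0 = -1/2, a contradiction. The system is inconsistent.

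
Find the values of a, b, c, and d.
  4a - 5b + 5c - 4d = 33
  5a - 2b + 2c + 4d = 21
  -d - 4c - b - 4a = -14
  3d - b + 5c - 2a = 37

a = -1, b = -4, c = 5, d = 2

Row-reduce the augmented matrix:
R1 ← R1 / (4).
R2 ← R2 − 5·R1.
R3 ← R3 + 4·R1.
R4 ← R4 + 2·R1.
R2 ← R2 / (17/4).
R1 ← R1 + 5/4·R2.
R3 ← R3 + 6·R2.
R4 ← R4 + 7/2·R2.
R3 ← R3 / (-5).
R2 ← R2 + 1·R3.
R4 ← R4 − 4·R3.
R4 ← R4 / (1239/85).
R1 ← R1 − 28/17·R4.
R2 ← R2 − 49/85·R4.
R3 ← R3 + 131/85·R4.
Reading off the reduced rows gives a = -1, b = -4, c = 5, d = 2.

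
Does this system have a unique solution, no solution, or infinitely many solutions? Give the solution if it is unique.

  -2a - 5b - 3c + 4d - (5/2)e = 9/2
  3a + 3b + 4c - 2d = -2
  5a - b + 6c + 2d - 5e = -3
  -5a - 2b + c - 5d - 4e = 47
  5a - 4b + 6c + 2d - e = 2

Row-reduce:
R1 ← R1 / (-2).
R2 ← R2 − 3·R1.
R3 ← R3 − 5·R1.
R4 ← R4 + 5·R1.
R5 ← R5 − 5·R1.
R2 ← R2 / (-9/2).
R1 ← R1 − 5/2·R2.
R3 ← R3 + 27/2·R2.
R4 ← R4 − 21/2·R2.
R5 ← R5 + 33/2·R2.
Swap R3 and R4.
R3 ← R3 / (22/3).
R1 ← R1 − 11/9·R3.
R2 ← R2 − 1/9·R3.
R5 ← R5 − 1/3·R3.
Swap R4 and R5.
R4 ← R4 / (-53/22).
R1 ← R1 − 7/6·R4.
R2 ← R2 + 53/66·R4.
R3 ← R3 + 17/22·R4.
Row 5 reduces to 0 = -6, a contradiction. The system is inconsistent.

no solution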